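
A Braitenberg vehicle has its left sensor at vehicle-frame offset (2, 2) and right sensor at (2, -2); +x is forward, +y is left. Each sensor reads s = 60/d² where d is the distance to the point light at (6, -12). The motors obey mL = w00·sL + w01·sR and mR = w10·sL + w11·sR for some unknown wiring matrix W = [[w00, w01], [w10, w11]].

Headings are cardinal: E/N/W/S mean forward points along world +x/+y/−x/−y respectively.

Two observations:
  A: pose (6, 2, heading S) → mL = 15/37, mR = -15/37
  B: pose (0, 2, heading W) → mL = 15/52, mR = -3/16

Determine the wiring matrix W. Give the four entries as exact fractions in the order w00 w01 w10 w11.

1 0 0 -1

obs A: pose=(6,2,S) → sL=15/37, sR=15/37, mL=15/37, mR=-15/37
obs B: pose=(0,2,W) → sL=15/52, sR=3/16, mL=15/52, mR=-3/16
sensor matrix S = [[15/37, 15/37], [15/52, 3/16]]; det S = -315/7696
solve [mL_A; mL_B] = S·[w00; w01] and [mR_A; mR_B] = S·[w10; w11]:
  w00 = 1, w01 = 0, w10 = 0, w11 = -1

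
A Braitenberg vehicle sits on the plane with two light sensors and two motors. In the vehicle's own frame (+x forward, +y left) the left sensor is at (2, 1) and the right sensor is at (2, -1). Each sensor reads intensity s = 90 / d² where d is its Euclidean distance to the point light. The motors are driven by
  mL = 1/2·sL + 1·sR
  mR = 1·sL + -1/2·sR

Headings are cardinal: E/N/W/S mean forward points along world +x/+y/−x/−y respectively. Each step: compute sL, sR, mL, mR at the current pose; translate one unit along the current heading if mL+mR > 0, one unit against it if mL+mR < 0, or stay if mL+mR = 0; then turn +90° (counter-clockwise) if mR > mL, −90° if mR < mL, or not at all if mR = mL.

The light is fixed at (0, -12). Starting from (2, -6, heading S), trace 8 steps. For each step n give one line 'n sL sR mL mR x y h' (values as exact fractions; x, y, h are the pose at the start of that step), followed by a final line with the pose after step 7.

0 18/5 90/17 603/85 81/85 2 -6 S
1 45/8 5/2 85/16 35/8 2 -7 W
2 90/49 90/53 6795/2597 2565/2597 1 -7 N
3 45/29 45/17 3375/986 225/986 1 -6 E
4 18/5 90/17 603/85 81/85 2 -6 S
5 45/8 5/2 85/16 35/8 2 -7 W
6 90/49 90/53 6795/2597 2565/2597 1 -7 N
7 45/29 45/17 3375/986 225/986 1 -6 E
final 2 -6 S

n=0: pose=(2,-6,S); sL=18/5, sR=90/17; mL=603/85, mR=81/85; mL+mR=684/85 → advance +1; mR−mL=-522/85 → turn -1·90°
n=1: pose=(2,-7,W); sL=45/8, sR=5/2; mL=85/16, mR=35/8; mL+mR=155/16 → advance +1; mR−mL=-15/16 → turn -1·90°
n=2: pose=(1,-7,N); sL=90/49, sR=90/53; mL=6795/2597, mR=2565/2597; mL+mR=9360/2597 → advance +1; mR−mL=-4230/2597 → turn -1·90°
n=3: pose=(1,-6,E); sL=45/29, sR=45/17; mL=3375/986, mR=225/986; mL+mR=1800/493 → advance +1; mR−mL=-1575/493 → turn -1·90°
n=4: pose=(2,-6,S); sL=18/5, sR=90/17; mL=603/85, mR=81/85; mL+mR=684/85 → advance +1; mR−mL=-522/85 → turn -1·90°
n=5: pose=(2,-7,W); sL=45/8, sR=5/2; mL=85/16, mR=35/8; mL+mR=155/16 → advance +1; mR−mL=-15/16 → turn -1·90°
n=6: pose=(1,-7,N); sL=90/49, sR=90/53; mL=6795/2597, mR=2565/2597; mL+mR=9360/2597 → advance +1; mR−mL=-4230/2597 → turn -1·90°
n=7: pose=(1,-6,E); sL=45/29, sR=45/17; mL=3375/986, mR=225/986; mL+mR=1800/493 → advance +1; mR−mL=-1575/493 → turn -1·90°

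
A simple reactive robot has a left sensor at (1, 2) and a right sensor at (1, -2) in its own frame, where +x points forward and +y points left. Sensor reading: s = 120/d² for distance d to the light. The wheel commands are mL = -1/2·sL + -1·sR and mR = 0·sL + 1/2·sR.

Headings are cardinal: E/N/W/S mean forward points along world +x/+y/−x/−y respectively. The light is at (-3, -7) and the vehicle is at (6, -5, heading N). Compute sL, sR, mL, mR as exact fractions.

60/29 12/13 -738/377 6/13

left sensor world pos  = (4, -4); dL² = 58
right sensor world pos = (8, -4); dR² = 130
sL = 120/58 = 60/29
sR = 120/130 = 12/13
mL = -1/2·sL + -1·sR = -738/377
mR = 0·sL + 1/2·sR = 6/13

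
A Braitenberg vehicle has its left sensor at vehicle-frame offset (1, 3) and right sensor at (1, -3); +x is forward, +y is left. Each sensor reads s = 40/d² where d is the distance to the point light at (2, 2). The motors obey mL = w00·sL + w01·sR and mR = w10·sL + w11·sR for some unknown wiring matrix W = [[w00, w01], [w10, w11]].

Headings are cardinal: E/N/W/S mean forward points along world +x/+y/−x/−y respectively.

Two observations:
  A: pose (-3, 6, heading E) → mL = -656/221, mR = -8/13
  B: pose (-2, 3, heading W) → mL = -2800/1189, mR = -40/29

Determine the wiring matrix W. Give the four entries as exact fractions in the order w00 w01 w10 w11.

-1 -1 -1 0

obs A: pose=(-3,6,E) → sL=8/13, sR=40/17, mL=-656/221, mR=-8/13
obs B: pose=(-2,3,W) → sL=40/29, sR=40/41, mL=-2800/1189, mR=-40/29
sensor matrix S = [[8/13, 40/17], [40/29, 40/41]]; det S = -695040/262769
solve [mL_A; mL_B] = S·[w00; w01] and [mR_A; mR_B] = S·[w10; w11]:
  w00 = -1, w01 = -1, w10 = -1, w11 = 0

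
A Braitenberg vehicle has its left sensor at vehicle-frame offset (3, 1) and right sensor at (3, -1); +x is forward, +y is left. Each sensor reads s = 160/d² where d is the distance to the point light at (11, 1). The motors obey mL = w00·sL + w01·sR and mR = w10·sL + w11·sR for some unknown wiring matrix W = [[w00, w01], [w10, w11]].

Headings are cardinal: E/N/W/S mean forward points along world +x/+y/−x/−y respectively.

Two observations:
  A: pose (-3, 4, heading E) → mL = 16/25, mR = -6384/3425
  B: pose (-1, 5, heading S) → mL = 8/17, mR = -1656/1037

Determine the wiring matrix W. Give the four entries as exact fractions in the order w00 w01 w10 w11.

obs A: pose=(-3,4,E) → sL=160/137, sR=32/25, mL=16/25, mR=-6384/3425
obs B: pose=(-1,5,S) → sL=80/61, sR=16/17, mL=8/17, mR=-1656/1037
sensor matrix S = [[160/137, 32/25], [80/61, 16/17]]; det S = -411648/710345
solve [mL_A; mL_B] = S·[w00; w01] and [mR_A; mR_B] = S·[w10; w11]:
  w00 = 0, w01 = 1/2, w10 = -1/2, w11 = -1

0 1/2 -1/2 -1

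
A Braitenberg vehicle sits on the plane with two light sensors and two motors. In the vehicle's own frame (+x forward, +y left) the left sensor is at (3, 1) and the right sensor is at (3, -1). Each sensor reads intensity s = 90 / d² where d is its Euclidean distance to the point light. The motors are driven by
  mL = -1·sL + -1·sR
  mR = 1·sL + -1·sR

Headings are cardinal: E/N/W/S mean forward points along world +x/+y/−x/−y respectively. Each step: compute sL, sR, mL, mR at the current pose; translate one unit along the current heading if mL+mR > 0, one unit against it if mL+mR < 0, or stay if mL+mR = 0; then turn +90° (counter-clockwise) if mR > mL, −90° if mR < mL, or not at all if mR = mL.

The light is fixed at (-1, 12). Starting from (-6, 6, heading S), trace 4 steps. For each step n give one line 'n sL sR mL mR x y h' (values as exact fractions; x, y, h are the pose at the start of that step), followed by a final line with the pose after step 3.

n=0: pose=(-6,6,S); sL=90/97, sR=10/13; mL=-2140/1261, mR=200/1261; mL+mR=-20/13 → advance -1; mR−mL=180/97 → turn +1·90°
n=1: pose=(-6,7,E); sL=9/2, sR=9/4; mL=-27/4, mR=9/4; mL+mR=-9/2 → advance -1; mR−mL=9 → turn +1·90°
n=2: pose=(-7,7,N); sL=90/53, sR=90/29; mL=-7380/1537, mR=-2160/1537; mL+mR=-180/29 → advance -1; mR−mL=180/53 → turn +1·90°
n=3: pose=(-7,6,W); sL=9/13, sR=45/53; mL=-1062/689, mR=-108/689; mL+mR=-90/53 → advance -1; mR−mL=18/13 → turn +1·90°

0 90/97 10/13 -2140/1261 200/1261 -6 6 S
1 9/2 9/4 -27/4 9/4 -6 7 E
2 90/53 90/29 -7380/1537 -2160/1537 -7 7 N
3 9/13 45/53 -1062/689 -108/689 -7 6 W
final -6 6 S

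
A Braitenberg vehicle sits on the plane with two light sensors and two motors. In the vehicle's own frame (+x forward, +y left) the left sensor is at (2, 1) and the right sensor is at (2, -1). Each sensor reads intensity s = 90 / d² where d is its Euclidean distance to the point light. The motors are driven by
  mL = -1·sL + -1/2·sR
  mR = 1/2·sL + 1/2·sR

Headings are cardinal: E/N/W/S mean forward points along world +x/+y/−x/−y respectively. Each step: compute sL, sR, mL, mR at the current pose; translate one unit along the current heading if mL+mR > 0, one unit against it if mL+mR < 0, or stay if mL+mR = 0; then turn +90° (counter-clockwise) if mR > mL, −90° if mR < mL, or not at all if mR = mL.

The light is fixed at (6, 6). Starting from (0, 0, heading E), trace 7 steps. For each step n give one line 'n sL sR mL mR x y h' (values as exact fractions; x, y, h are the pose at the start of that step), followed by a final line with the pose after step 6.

n=0: pose=(0,0,E); sL=90/41, sR=18/13; mL=-1539/533, mR=954/533; mL+mR=-45/41 → advance -1; mR−mL=2493/533 → turn +1·90°
n=1: pose=(-1,0,N); sL=9/8, sR=45/26; mL=-207/104, mR=297/208; mL+mR=-9/16 → advance -1; mR−mL=711/208 → turn +1·90°
n=2: pose=(-1,-1,W); sL=18/29, sR=10/13; mL=-379/377, mR=262/377; mL+mR=-9/29 → advance -1; mR−mL=641/377 → turn +1·90°
n=3: pose=(0,-1,S); sL=45/53, sR=9/13; mL=-1647/1378, mR=531/689; mL+mR=-45/106 → advance -1; mR−mL=2709/1378 → turn +1·90°
n=4: pose=(0,0,E); sL=90/41, sR=18/13; mL=-1539/533, mR=954/533; mL+mR=-45/41 → advance -1; mR−mL=2493/533 → turn +1·90°
n=5: pose=(-1,0,N); sL=9/8, sR=45/26; mL=-207/104, mR=297/208; mL+mR=-9/16 → advance -1; mR−mL=711/208 → turn +1·90°
n=6: pose=(-1,-1,W); sL=18/29, sR=10/13; mL=-379/377, mR=262/377; mL+mR=-9/29 → advance -1; mR−mL=641/377 → turn +1·90°

0 90/41 18/13 -1539/533 954/533 0 0 E
1 9/8 45/26 -207/104 297/208 -1 0 N
2 18/29 10/13 -379/377 262/377 -1 -1 W
3 45/53 9/13 -1647/1378 531/689 0 -1 S
4 90/41 18/13 -1539/533 954/533 0 0 E
5 9/8 45/26 -207/104 297/208 -1 0 N
6 18/29 10/13 -379/377 262/377 -1 -1 W
final 0 -1 S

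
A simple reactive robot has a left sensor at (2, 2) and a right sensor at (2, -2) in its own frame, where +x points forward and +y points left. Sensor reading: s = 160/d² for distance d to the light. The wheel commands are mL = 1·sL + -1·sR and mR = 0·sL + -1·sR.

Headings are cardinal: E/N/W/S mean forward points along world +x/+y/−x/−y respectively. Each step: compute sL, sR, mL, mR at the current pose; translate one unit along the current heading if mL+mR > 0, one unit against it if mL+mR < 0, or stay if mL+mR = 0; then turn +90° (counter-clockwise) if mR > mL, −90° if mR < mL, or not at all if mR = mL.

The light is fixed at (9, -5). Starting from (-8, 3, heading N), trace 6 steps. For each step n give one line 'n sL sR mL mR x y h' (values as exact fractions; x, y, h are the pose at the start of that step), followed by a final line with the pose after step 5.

0 160/461 32/65 -4352/29965 -32/65 -8 3 N
1 80/153 16/25 -448/3825 -16/25 -8 2 E
2 160/281 32/85 4608/23885 -32/85 -9 2 S
3 40/109 8/25 128/2725 -8/25 -9 3 W
4 160/461 32/65 -4352/29965 -32/65 -8 3 N
5 80/153 16/25 -448/3825 -16/25 -8 2 E
final -9 2 S

n=0: pose=(-8,3,N); sL=160/461, sR=32/65; mL=-4352/29965, mR=-32/65; mL+mR=-19104/29965 → advance -1; mR−mL=-160/461 → turn -1·90°
n=1: pose=(-8,2,E); sL=80/153, sR=16/25; mL=-448/3825, mR=-16/25; mL+mR=-2896/3825 → advance -1; mR−mL=-80/153 → turn -1·90°
n=2: pose=(-9,2,S); sL=160/281, sR=32/85; mL=4608/23885, mR=-32/85; mL+mR=-4384/23885 → advance -1; mR−mL=-160/281 → turn -1·90°
n=3: pose=(-9,3,W); sL=40/109, sR=8/25; mL=128/2725, mR=-8/25; mL+mR=-744/2725 → advance -1; mR−mL=-40/109 → turn -1·90°
n=4: pose=(-8,3,N); sL=160/461, sR=32/65; mL=-4352/29965, mR=-32/65; mL+mR=-19104/29965 → advance -1; mR−mL=-160/461 → turn -1·90°
n=5: pose=(-8,2,E); sL=80/153, sR=16/25; mL=-448/3825, mR=-16/25; mL+mR=-2896/3825 → advance -1; mR−mL=-80/153 → turn -1·90°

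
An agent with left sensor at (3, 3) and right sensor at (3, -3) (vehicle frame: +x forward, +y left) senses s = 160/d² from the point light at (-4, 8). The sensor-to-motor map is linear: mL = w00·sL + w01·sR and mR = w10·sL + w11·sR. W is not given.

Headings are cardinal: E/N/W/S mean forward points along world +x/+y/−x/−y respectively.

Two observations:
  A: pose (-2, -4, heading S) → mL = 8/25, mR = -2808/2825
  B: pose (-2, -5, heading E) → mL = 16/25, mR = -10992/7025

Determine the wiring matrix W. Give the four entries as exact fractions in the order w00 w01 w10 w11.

obs A: pose=(-2,-4,S) → sL=16/25, sR=80/113, mL=8/25, mR=-2808/2825
obs B: pose=(-2,-5,E) → sL=32/25, sR=160/281, mL=16/25, mR=-10992/7025
sensor matrix S = [[16/25, 80/113], [32/25, 160/281]]; det S = -86016/158765
solve [mL_A; mL_B] = S·[w00; w01] and [mR_A; mR_B] = S·[w10; w11]:
  w00 = 1/2, w01 = 0, w10 = -1, w11 = -1/2

1/2 0 -1 -1/2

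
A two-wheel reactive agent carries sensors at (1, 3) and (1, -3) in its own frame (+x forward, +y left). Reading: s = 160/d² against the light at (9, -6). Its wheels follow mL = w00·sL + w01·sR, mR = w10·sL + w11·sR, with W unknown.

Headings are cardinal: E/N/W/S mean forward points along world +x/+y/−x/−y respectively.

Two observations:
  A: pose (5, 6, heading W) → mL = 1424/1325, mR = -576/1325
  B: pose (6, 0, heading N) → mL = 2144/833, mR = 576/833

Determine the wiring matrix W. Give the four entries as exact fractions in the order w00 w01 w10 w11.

1/2 1/2 -1/2 1/2

obs A: pose=(5,6,W) → sL=80/53, sR=16/25, mL=1424/1325, mR=-576/1325
obs B: pose=(6,0,N) → sL=32/17, sR=160/49, mL=2144/833, mR=576/833
sensor matrix S = [[80/53, 16/25], [32/17, 160/49]]; det S = 4110336/1103725
solve [mL_A; mL_B] = S·[w00; w01] and [mR_A; mR_B] = S·[w10; w11]:
  w00 = 1/2, w01 = 1/2, w10 = -1/2, w11 = 1/2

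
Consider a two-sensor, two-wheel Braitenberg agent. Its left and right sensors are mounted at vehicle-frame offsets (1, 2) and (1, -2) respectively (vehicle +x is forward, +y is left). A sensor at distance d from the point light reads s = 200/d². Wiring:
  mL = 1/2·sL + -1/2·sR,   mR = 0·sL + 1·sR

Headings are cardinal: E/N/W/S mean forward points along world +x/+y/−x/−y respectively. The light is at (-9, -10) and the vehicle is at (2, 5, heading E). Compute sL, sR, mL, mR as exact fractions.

200/433 200/313 -12000/135529 200/313

left sensor world pos  = (3, 7); dL² = 433
right sensor world pos = (3, 3); dR² = 313
sL = 200/433 = 200/433
sR = 200/313 = 200/313
mL = 1/2·sL + -1/2·sR = -12000/135529
mR = 0·sL + 1·sR = 200/313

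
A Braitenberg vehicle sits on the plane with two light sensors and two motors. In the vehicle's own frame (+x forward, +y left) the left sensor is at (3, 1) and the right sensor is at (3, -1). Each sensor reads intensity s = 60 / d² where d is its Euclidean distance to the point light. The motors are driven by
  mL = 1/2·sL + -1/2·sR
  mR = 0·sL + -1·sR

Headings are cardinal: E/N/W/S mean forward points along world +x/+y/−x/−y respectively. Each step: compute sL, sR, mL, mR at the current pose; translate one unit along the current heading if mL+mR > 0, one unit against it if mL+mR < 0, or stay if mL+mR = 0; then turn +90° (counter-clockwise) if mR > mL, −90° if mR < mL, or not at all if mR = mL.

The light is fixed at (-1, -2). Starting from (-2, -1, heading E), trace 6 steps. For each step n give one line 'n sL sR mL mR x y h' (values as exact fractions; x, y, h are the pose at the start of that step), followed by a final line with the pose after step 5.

0 15/2 15 -15/4 -15 -2 -1 E
1 12 60/13 48/13 -60/13 -3 -1 S
2 30/13 30/17 60/221 -30/17 -3 0 W
3 60/29 12/5 -24/145 -12/5 -2 0 N
4 15/2 15 -15/4 -15 -2 -1 E
5 12 60/13 48/13 -60/13 -3 -1 S
final -3 0 W

n=0: pose=(-2,-1,E); sL=15/2, sR=15; mL=-15/4, mR=-15; mL+mR=-75/4 → advance -1; mR−mL=-45/4 → turn -1·90°
n=1: pose=(-3,-1,S); sL=12, sR=60/13; mL=48/13, mR=-60/13; mL+mR=-12/13 → advance -1; mR−mL=-108/13 → turn -1·90°
n=2: pose=(-3,0,W); sL=30/13, sR=30/17; mL=60/221, mR=-30/17; mL+mR=-330/221 → advance -1; mR−mL=-450/221 → turn -1·90°
n=3: pose=(-2,0,N); sL=60/29, sR=12/5; mL=-24/145, mR=-12/5; mL+mR=-372/145 → advance -1; mR−mL=-324/145 → turn -1·90°
n=4: pose=(-2,-1,E); sL=15/2, sR=15; mL=-15/4, mR=-15; mL+mR=-75/4 → advance -1; mR−mL=-45/4 → turn -1·90°
n=5: pose=(-3,-1,S); sL=12, sR=60/13; mL=48/13, mR=-60/13; mL+mR=-12/13 → advance -1; mR−mL=-108/13 → turn -1·90°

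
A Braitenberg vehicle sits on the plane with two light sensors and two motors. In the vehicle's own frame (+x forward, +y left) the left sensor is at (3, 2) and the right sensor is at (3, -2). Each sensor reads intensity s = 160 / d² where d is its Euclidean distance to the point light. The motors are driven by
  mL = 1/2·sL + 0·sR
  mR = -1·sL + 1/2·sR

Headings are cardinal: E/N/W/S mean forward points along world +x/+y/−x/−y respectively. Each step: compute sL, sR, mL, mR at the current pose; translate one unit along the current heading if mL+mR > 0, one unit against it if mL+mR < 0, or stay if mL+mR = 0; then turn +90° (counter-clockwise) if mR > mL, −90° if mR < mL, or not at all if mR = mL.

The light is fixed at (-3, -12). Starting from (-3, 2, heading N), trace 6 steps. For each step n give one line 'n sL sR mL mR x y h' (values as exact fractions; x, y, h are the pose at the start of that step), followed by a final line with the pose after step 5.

n=0: pose=(-3,2,N); sL=160/293, sR=160/293; mL=80/293, mR=-80/293; mL+mR=0 → advance +0; mR−mL=-160/293 → turn -1·90°
n=1: pose=(-3,2,E); sL=32/53, sR=160/153; mL=16/53, mR=-656/8109; mL+mR=1792/8109 → advance +1; mR−mL=-3104/8109 → turn -1·90°
n=2: pose=(-2,2,S); sL=16/13, sR=80/61; mL=8/13, mR=-456/793; mL+mR=32/793 → advance +1; mR−mL=-944/793 → turn -1·90°
n=3: pose=(-2,1,W); sL=32/25, sR=160/229; mL=16/25, mR=-5328/5725; mL+mR=-1664/5725 → advance -1; mR−mL=-8992/5725 → turn -1·90°
n=4: pose=(-1,1,N); sL=5/8, sR=10/17; mL=5/16, mR=-45/136; mL+mR=-5/272 → advance -1; mR−mL=-175/272 → turn -1·90°
n=5: pose=(-1,0,E); sL=160/221, sR=32/25; mL=80/221, mR=-464/5525; mL+mR=1536/5525 → advance +1; mR−mL=-2464/5525 → turn -1·90°

0 160/293 160/293 80/293 -80/293 -3 2 N
1 32/53 160/153 16/53 -656/8109 -3 2 E
2 16/13 80/61 8/13 -456/793 -2 2 S
3 32/25 160/229 16/25 -5328/5725 -2 1 W
4 5/8 10/17 5/16 -45/136 -1 1 N
5 160/221 32/25 80/221 -464/5525 -1 0 E
final 0 0 S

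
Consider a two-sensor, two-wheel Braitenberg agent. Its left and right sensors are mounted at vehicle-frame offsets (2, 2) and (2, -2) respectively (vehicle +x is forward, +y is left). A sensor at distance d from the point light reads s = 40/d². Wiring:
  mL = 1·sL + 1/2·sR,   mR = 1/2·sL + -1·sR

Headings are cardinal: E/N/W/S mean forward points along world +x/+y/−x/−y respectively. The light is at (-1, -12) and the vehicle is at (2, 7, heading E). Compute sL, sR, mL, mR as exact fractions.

20/233 20/157 5470/36581 -3090/36581

left sensor world pos  = (4, 9); dL² = 466
right sensor world pos = (4, 5); dR² = 314
sL = 40/466 = 20/233
sR = 40/314 = 20/157
mL = 1·sL + 1/2·sR = 5470/36581
mR = 1/2·sL + -1·sR = -3090/36581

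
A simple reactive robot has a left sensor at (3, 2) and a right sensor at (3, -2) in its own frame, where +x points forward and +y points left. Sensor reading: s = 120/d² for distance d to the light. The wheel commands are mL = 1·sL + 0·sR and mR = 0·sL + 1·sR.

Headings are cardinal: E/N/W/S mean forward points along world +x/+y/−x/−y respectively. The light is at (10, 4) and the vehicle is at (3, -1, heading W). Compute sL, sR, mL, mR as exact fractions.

120/149 120/109 120/149 120/109

left sensor world pos  = (0, -3); dL² = 149
right sensor world pos = (0, 1); dR² = 109
sL = 120/149 = 120/149
sR = 120/109 = 120/109
mL = 1·sL + 0·sR = 120/149
mR = 0·sL + 1·sR = 120/109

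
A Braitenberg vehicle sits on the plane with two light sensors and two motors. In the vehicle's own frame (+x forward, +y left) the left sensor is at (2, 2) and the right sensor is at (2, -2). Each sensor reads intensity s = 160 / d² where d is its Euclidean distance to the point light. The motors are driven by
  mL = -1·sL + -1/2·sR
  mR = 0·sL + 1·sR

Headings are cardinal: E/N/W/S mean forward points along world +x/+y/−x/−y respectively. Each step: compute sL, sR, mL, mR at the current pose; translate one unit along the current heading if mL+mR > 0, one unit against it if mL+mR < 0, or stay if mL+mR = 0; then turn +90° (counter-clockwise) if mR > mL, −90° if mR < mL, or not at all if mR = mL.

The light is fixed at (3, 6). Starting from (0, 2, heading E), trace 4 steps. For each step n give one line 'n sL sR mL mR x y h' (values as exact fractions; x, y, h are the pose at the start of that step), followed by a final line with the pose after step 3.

0 32 160/37 -1264/37 160/37 0 2 E
1 4 20 -14 20 -1 2 N
2 160/61 160/37 -10800/2257 160/37 -1 3 W
3 80/13 16/5 -504/65 16/5 0 3 S
final 0 4 E

n=0: pose=(0,2,E); sL=32, sR=160/37; mL=-1264/37, mR=160/37; mL+mR=-1104/37 → advance -1; mR−mL=1424/37 → turn +1·90°
n=1: pose=(-1,2,N); sL=4, sR=20; mL=-14, mR=20; mL+mR=6 → advance +1; mR−mL=34 → turn +1·90°
n=2: pose=(-1,3,W); sL=160/61, sR=160/37; mL=-10800/2257, mR=160/37; mL+mR=-1040/2257 → advance -1; mR−mL=20560/2257 → turn +1·90°
n=3: pose=(0,3,S); sL=80/13, sR=16/5; mL=-504/65, mR=16/5; mL+mR=-296/65 → advance -1; mR−mL=712/65 → turn +1·90°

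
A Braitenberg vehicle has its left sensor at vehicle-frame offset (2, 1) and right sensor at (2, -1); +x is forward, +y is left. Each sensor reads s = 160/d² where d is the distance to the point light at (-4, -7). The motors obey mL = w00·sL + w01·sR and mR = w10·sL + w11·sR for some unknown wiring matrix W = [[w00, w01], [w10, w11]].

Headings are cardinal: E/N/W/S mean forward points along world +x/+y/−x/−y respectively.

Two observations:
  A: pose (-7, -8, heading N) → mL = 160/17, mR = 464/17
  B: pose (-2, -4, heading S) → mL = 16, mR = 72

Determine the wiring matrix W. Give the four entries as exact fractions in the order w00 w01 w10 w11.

1 0 -1/2 1

obs A: pose=(-7,-8,N) → sL=160/17, sR=32, mL=160/17, mR=464/17
obs B: pose=(-2,-4,S) → sL=16, sR=80, mL=16, mR=72
sensor matrix S = [[160/17, 32], [16, 80]]; det S = 4096/17
solve [mL_A; mL_B] = S·[w00; w01] and [mR_A; mR_B] = S·[w10; w11]:
  w00 = 1, w01 = 0, w10 = -1/2, w11 = 1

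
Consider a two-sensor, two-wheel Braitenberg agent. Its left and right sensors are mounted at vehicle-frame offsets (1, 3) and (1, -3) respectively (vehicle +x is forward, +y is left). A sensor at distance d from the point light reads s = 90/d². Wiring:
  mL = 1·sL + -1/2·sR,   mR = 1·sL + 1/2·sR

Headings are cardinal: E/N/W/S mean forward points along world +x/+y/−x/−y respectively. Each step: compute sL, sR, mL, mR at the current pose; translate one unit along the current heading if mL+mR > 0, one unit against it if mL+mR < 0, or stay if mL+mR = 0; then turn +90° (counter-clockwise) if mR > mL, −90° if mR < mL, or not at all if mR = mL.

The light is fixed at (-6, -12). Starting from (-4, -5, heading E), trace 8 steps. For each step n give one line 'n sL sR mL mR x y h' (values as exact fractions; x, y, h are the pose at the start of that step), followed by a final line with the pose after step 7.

0 90/109 18/5 -531/545 1431/545 -4 -5 E
1 45/32 9/10 153/160 297/160 -3 -5 N
2 90/29 18/25 1989/725 2511/725 -3 -4 W
3 45/37 9/5 117/370 783/370 -4 -4 S
4 90/109 18/5 -531/545 1431/545 -4 -5 E
5 45/32 9/10 153/160 297/160 -3 -5 N
6 90/29 18/25 1989/725 2511/725 -3 -4 W
7 45/37 9/5 117/370 783/370 -4 -4 S
final -4 -5 E

n=0: pose=(-4,-5,E); sL=90/109, sR=18/5; mL=-531/545, mR=1431/545; mL+mR=180/109 → advance +1; mR−mL=18/5 → turn +1·90°
n=1: pose=(-3,-5,N); sL=45/32, sR=9/10; mL=153/160, mR=297/160; mL+mR=45/16 → advance +1; mR−mL=9/10 → turn +1·90°
n=2: pose=(-3,-4,W); sL=90/29, sR=18/25; mL=1989/725, mR=2511/725; mL+mR=180/29 → advance +1; mR−mL=18/25 → turn +1·90°
n=3: pose=(-4,-4,S); sL=45/37, sR=9/5; mL=117/370, mR=783/370; mL+mR=90/37 → advance +1; mR−mL=9/5 → turn +1·90°
n=4: pose=(-4,-5,E); sL=90/109, sR=18/5; mL=-531/545, mR=1431/545; mL+mR=180/109 → advance +1; mR−mL=18/5 → turn +1·90°
n=5: pose=(-3,-5,N); sL=45/32, sR=9/10; mL=153/160, mR=297/160; mL+mR=45/16 → advance +1; mR−mL=9/10 → turn +1·90°
n=6: pose=(-3,-4,W); sL=90/29, sR=18/25; mL=1989/725, mR=2511/725; mL+mR=180/29 → advance +1; mR−mL=18/25 → turn +1·90°
n=7: pose=(-4,-4,S); sL=45/37, sR=9/5; mL=117/370, mR=783/370; mL+mR=90/37 → advance +1; mR−mL=9/5 → turn +1·90°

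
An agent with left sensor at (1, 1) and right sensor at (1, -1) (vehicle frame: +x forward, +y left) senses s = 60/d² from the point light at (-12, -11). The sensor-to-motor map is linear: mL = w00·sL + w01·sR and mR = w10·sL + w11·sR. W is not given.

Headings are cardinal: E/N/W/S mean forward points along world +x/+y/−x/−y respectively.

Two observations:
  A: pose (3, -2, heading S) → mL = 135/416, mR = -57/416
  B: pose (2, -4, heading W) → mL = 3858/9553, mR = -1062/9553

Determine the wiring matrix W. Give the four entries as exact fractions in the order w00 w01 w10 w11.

1/2 1 1/2 -1

obs A: pose=(3,-2,S) → sL=3/16, sR=3/13, mL=135/416, mR=-57/416
obs B: pose=(2,-4,W) → sL=12/41, sR=60/233, mL=3858/9553, mR=-1062/9553
sensor matrix S = [[3/16, 3/13], [12/41, 60/233]]; det S = -9567/496756
solve [mL_A; mL_B] = S·[w00; w01] and [mR_A; mR_B] = S·[w10; w11]:
  w00 = 1/2, w01 = 1, w10 = 1/2, w11 = -1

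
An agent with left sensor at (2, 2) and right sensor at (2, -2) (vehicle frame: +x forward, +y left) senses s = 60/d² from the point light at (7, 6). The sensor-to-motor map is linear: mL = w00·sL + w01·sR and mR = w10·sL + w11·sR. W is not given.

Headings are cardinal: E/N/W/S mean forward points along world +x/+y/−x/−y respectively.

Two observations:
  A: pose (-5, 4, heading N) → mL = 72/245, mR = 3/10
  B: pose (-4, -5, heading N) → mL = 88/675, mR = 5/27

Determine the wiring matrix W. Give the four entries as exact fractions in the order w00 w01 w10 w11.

-1 1 0 1/2

obs A: pose=(-5,4,N) → sL=15/49, sR=3/5, mL=72/245, mR=3/10
obs B: pose=(-4,-5,N) → sL=6/25, sR=10/27, mL=88/675, mR=5/27
sensor matrix S = [[15/49, 3/5], [6/25, 10/27]]; det S = -1688/55125
solve [mL_A; mL_B] = S·[w00; w01] and [mR_A; mR_B] = S·[w10; w11]:
  w00 = -1, w01 = 1, w10 = 0, w11 = 1/2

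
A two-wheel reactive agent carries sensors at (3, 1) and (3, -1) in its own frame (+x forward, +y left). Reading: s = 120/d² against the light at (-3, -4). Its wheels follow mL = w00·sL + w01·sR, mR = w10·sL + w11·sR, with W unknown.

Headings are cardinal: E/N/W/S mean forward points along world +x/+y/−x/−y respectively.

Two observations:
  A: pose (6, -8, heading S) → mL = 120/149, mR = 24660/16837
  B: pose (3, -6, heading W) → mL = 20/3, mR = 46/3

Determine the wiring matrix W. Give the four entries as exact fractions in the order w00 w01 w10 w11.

obs A: pose=(6,-8,S) → sL=120/149, sR=120/113, mL=120/149, mR=24660/16837
obs B: pose=(3,-6,W) → sL=20/3, sR=12, mL=20/3, mR=46/3
sensor matrix S = [[120/149, 120/113], [20/3, 12]]; det S = 43520/16837
solve [mL_A; mL_B] = S·[w00; w01] and [mR_A; mR_B] = S·[w10; w11]:
  w00 = 1, w01 = 0, w10 = 1/2, w11 = 1

1 0 1/2 1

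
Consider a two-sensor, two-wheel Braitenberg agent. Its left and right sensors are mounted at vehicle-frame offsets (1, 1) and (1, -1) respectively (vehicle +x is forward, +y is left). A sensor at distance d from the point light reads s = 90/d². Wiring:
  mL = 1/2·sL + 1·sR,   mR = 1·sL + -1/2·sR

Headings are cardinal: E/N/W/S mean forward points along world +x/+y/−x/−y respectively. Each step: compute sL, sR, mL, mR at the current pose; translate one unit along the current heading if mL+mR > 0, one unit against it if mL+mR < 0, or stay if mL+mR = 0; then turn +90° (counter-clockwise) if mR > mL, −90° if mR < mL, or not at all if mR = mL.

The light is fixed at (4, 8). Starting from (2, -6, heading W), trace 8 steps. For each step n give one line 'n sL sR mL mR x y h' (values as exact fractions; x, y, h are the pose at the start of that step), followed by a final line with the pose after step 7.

0 5/13 45/89 1615/2314 305/2314 2 -6 W
1 18/37 90/173 4887/6401 1449/6401 1 -6 N
2 45/74 9/20 279/370 567/1480 1 -5 E
3 90/197 18/41 5391/8077 1917/8077 2 -5 S
4 5/13 45/89 1615/2314 305/2314 2 -6 W
5 18/37 90/173 4887/6401 1449/6401 1 -6 N
6 45/74 9/20 279/370 567/1480 1 -5 E
7 90/197 18/41 5391/8077 1917/8077 2 -5 S
final 2 -6 W

n=0: pose=(2,-6,W); sL=5/13, sR=45/89; mL=1615/2314, mR=305/2314; mL+mR=960/1157 → advance +1; mR−mL=-655/1157 → turn -1·90°
n=1: pose=(1,-6,N); sL=18/37, sR=90/173; mL=4887/6401, mR=1449/6401; mL+mR=6336/6401 → advance +1; mR−mL=-3438/6401 → turn -1·90°
n=2: pose=(1,-5,E); sL=45/74, sR=9/20; mL=279/370, mR=567/1480; mL+mR=1683/1480 → advance +1; mR−mL=-549/1480 → turn -1·90°
n=3: pose=(2,-5,S); sL=90/197, sR=18/41; mL=5391/8077, mR=1917/8077; mL+mR=7308/8077 → advance +1; mR−mL=-3474/8077 → turn -1·90°
n=4: pose=(2,-6,W); sL=5/13, sR=45/89; mL=1615/2314, mR=305/2314; mL+mR=960/1157 → advance +1; mR−mL=-655/1157 → turn -1·90°
n=5: pose=(1,-6,N); sL=18/37, sR=90/173; mL=4887/6401, mR=1449/6401; mL+mR=6336/6401 → advance +1; mR−mL=-3438/6401 → turn -1·90°
n=6: pose=(1,-5,E); sL=45/74, sR=9/20; mL=279/370, mR=567/1480; mL+mR=1683/1480 → advance +1; mR−mL=-549/1480 → turn -1·90°
n=7: pose=(2,-5,S); sL=90/197, sR=18/41; mL=5391/8077, mR=1917/8077; mL+mR=7308/8077 → advance +1; mR−mL=-3474/8077 → turn -1·90°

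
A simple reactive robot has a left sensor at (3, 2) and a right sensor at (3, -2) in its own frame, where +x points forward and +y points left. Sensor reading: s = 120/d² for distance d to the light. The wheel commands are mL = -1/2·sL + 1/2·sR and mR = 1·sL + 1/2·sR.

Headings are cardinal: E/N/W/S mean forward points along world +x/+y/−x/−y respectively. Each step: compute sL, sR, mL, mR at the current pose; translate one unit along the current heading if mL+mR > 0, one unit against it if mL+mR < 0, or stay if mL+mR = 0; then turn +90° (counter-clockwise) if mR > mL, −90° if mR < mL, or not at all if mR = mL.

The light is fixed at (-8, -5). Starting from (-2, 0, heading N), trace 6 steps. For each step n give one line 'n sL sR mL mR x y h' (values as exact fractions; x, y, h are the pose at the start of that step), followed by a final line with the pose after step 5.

n=0: pose=(-2,0,N); sL=3/2, sR=15/16; mL=-9/32, mR=63/32; mL+mR=27/16 → advance +1; mR−mL=9/4 → turn +1·90°
n=1: pose=(-2,1,W); sL=24/5, sR=120/73; mL=-576/365, mR=2052/365; mL+mR=1476/365 → advance +1; mR−mL=36/5 → turn +1·90°
n=2: pose=(-3,1,S); sL=60/29, sR=20/3; mL=200/87, mR=470/87; mL+mR=670/87 → advance +1; mR−mL=90/29 → turn +1·90°
n=3: pose=(-3,0,E); sL=120/113, sR=120/73; mL=2400/8249, mR=15540/8249; mL+mR=17940/8249 → advance +1; mR−mL=180/113 → turn +1·90°
n=4: pose=(-2,0,N); sL=3/2, sR=15/16; mL=-9/32, mR=63/32; mL+mR=27/16 → advance +1; mR−mL=9/4 → turn +1·90°
n=5: pose=(-2,1,W); sL=24/5, sR=120/73; mL=-576/365, mR=2052/365; mL+mR=1476/365 → advance +1; mR−mL=36/5 → turn +1·90°

0 3/2 15/16 -9/32 63/32 -2 0 N
1 24/5 120/73 -576/365 2052/365 -2 1 W
2 60/29 20/3 200/87 470/87 -3 1 S
3 120/113 120/73 2400/8249 15540/8249 -3 0 E
4 3/2 15/16 -9/32 63/32 -2 0 N
5 24/5 120/73 -576/365 2052/365 -2 1 W
final -3 1 S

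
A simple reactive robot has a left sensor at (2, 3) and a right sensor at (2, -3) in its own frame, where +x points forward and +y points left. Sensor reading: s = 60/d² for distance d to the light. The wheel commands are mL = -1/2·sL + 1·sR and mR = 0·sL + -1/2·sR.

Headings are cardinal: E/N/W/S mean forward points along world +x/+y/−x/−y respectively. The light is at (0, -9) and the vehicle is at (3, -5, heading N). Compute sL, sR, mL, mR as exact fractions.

5/3 5/6 0 -5/12

left sensor world pos  = (0, -3); dL² = 36
right sensor world pos = (6, -3); dR² = 72
sL = 60/36 = 5/3
sR = 60/72 = 5/6
mL = -1/2·sL + 1·sR = 0
mR = 0·sL + -1/2·sR = -5/12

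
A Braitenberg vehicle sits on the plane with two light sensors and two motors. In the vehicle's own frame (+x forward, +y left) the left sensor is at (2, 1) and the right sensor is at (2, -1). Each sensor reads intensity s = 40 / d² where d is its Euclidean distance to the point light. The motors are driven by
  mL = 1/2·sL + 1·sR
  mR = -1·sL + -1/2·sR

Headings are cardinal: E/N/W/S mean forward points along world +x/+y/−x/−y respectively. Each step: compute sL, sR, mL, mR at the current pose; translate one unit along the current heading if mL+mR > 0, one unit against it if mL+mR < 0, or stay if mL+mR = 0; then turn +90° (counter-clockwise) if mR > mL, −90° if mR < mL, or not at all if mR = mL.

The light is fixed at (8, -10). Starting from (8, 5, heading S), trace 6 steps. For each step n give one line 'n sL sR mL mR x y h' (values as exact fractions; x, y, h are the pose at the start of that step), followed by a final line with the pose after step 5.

0 4/17 4/17 6/17 -6/17 8 5 S
1 1/5 2/13 33/130 -18/65 8 5 W
2 40/289 40/293 17420/84677 -17500/84677 9 5 N
3 20/117 20/89 3230/10413 -2950/10413 9 4 E
4 40/153 8/29 1804/4437 -1772/4437 10 4 S
5 5/18 10/49 605/1764 -335/882 10 3 W
final 11 3 N

n=0: pose=(8,5,S); sL=4/17, sR=4/17; mL=6/17, mR=-6/17; mL+mR=0 → advance +0; mR−mL=-12/17 → turn -1·90°
n=1: pose=(8,5,W); sL=1/5, sR=2/13; mL=33/130, mR=-18/65; mL+mR=-3/130 → advance -1; mR−mL=-69/130 → turn -1·90°
n=2: pose=(9,5,N); sL=40/289, sR=40/293; mL=17420/84677, mR=-17500/84677; mL+mR=-80/84677 → advance -1; mR−mL=-34920/84677 → turn -1·90°
n=3: pose=(9,4,E); sL=20/117, sR=20/89; mL=3230/10413, mR=-2950/10413; mL+mR=280/10413 → advance +1; mR−mL=-2060/3471 → turn -1·90°
n=4: pose=(10,4,S); sL=40/153, sR=8/29; mL=1804/4437, mR=-1772/4437; mL+mR=32/4437 → advance +1; mR−mL=-1192/1479 → turn -1·90°
n=5: pose=(10,3,W); sL=5/18, sR=10/49; mL=605/1764, mR=-335/882; mL+mR=-65/1764 → advance -1; mR−mL=-425/588 → turn -1·90°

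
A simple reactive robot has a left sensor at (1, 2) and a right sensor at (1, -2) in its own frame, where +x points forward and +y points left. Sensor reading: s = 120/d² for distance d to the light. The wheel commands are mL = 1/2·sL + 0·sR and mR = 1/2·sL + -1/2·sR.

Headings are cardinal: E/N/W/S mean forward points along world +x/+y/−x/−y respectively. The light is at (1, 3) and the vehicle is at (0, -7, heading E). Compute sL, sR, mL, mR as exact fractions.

left sensor world pos  = (1, -5); dL² = 64
right sensor world pos = (1, -9); dR² = 144
sL = 120/64 = 15/8
sR = 120/144 = 5/6
mL = 1/2·sL + 0·sR = 15/16
mR = 1/2·sL + -1/2·sR = 25/48

15/8 5/6 15/16 25/48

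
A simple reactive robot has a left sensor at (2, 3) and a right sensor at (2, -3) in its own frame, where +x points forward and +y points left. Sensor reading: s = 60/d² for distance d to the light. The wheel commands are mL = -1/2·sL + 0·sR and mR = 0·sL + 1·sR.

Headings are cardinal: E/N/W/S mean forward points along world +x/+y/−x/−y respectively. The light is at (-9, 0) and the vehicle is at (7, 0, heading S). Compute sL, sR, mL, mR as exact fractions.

12/73 60/173 -6/73 60/173

left sensor world pos  = (10, -2); dL² = 365
right sensor world pos = (4, -2); dR² = 173
sL = 60/365 = 12/73
sR = 60/173 = 60/173
mL = -1/2·sL + 0·sR = -6/73
mR = 0·sL + 1·sR = 60/173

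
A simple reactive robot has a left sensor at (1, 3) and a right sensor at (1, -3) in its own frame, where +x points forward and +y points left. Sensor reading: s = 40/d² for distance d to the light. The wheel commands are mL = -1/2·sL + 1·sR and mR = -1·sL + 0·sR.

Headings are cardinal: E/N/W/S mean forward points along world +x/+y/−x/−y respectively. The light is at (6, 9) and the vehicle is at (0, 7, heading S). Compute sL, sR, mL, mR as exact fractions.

20/9 4/9 -2/3 -20/9

left sensor world pos  = (3, 6); dL² = 18
right sensor world pos = (-3, 6); dR² = 90
sL = 40/18 = 20/9
sR = 40/90 = 4/9
mL = -1/2·sL + 1·sR = -2/3
mR = -1·sL + 0·sR = -20/9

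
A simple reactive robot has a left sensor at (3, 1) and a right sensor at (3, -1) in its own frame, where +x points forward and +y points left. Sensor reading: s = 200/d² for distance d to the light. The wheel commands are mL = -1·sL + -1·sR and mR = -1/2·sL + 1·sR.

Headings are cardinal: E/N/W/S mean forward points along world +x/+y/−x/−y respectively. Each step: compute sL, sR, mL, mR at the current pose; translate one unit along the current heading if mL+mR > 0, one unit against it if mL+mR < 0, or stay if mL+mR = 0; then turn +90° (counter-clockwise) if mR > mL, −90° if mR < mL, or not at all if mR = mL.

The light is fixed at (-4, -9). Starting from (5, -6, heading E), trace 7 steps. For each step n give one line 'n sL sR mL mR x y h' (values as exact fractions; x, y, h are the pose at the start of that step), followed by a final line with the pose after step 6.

0 5/4 50/37 -385/148 215/296 5 -6 E
1 40/17 200/117 -8080/1989 1060/1989 4 -6 N
2 100/13 100/17 -3000/221 450/221 4 -7 W
3 200/101 40/13 -6640/1313 2740/1313 5 -7 S
4 5/4 50/37 -385/148 215/296 5 -6 E
5 40/17 200/117 -8080/1989 1060/1989 4 -6 N
6 100/13 100/17 -3000/221 450/221 4 -7 W
final 5 -7 S

n=0: pose=(5,-6,E); sL=5/4, sR=50/37; mL=-385/148, mR=215/296; mL+mR=-15/8 → advance -1; mR−mL=985/296 → turn +1·90°
n=1: pose=(4,-6,N); sL=40/17, sR=200/117; mL=-8080/1989, mR=1060/1989; mL+mR=-60/17 → advance -1; mR−mL=9140/1989 → turn +1·90°
n=2: pose=(4,-7,W); sL=100/13, sR=100/17; mL=-3000/221, mR=450/221; mL+mR=-150/13 → advance -1; mR−mL=3450/221 → turn +1·90°
n=3: pose=(5,-7,S); sL=200/101, sR=40/13; mL=-6640/1313, mR=2740/1313; mL+mR=-300/101 → advance -1; mR−mL=9380/1313 → turn +1·90°
n=4: pose=(5,-6,E); sL=5/4, sR=50/37; mL=-385/148, mR=215/296; mL+mR=-15/8 → advance -1; mR−mL=985/296 → turn +1·90°
n=5: pose=(4,-6,N); sL=40/17, sR=200/117; mL=-8080/1989, mR=1060/1989; mL+mR=-60/17 → advance -1; mR−mL=9140/1989 → turn +1·90°
n=6: pose=(4,-7,W); sL=100/13, sR=100/17; mL=-3000/221, mR=450/221; mL+mR=-150/13 → advance -1; mR−mL=3450/221 → turn +1·90°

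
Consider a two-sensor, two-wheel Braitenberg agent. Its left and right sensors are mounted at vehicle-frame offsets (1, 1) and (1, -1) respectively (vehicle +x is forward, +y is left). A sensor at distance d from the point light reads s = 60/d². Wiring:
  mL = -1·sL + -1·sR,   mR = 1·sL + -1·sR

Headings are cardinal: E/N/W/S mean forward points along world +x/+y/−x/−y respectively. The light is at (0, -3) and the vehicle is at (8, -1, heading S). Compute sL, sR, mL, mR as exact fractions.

left sensor world pos  = (9, -2); dL² = 82
right sensor world pos = (7, -2); dR² = 50
sL = 60/82 = 30/41
sR = 60/50 = 6/5
mL = -1·sL + -1·sR = -396/205
mR = 1·sL + -1·sR = -96/205

30/41 6/5 -396/205 -96/205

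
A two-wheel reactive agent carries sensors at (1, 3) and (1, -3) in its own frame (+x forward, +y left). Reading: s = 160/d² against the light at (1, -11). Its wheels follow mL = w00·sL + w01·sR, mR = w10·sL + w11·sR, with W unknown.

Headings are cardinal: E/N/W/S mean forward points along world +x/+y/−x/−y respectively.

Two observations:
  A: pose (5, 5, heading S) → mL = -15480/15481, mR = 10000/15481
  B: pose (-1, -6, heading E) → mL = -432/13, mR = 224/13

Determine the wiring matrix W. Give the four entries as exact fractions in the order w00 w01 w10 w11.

obs A: pose=(5,5,S) → sL=80/137, sR=80/113, mL=-15480/15481, mR=10000/15481
obs B: pose=(-1,-6,E) → sL=32/13, sR=32, mL=-432/13, mR=224/13
sensor matrix S = [[80/137, 80/113], [32/13, 32]]; det S = 3409920/201253
solve [mL_A; mL_B] = S·[w00; w01] and [mR_A; mR_B] = S·[w10; w11]:
  w00 = -1/2, w01 = -1, w10 = 1/2, w11 = 1/2

-1/2 -1 1/2 1/2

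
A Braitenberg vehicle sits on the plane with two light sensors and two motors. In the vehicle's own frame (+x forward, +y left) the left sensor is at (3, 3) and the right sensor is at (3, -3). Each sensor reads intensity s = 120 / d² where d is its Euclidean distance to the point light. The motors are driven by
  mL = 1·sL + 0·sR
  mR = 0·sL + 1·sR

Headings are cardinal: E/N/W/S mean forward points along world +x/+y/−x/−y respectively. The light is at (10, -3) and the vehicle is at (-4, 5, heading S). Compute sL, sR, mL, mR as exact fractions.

left sensor world pos  = (-1, 2); dL² = 146
right sensor world pos = (-7, 2); dR² = 314
sL = 120/146 = 60/73
sR = 120/314 = 60/157
mL = 1·sL + 0·sR = 60/73
mR = 0·sL + 1·sR = 60/157

60/73 60/157 60/73 60/157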